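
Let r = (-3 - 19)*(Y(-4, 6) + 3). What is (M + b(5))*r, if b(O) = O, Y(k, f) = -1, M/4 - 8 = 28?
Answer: -6556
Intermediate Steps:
M = 144 (M = 32 + 4*28 = 32 + 112 = 144)
r = -44 (r = (-3 - 19)*(-1 + 3) = -22*2 = -44)
(M + b(5))*r = (144 + 5)*(-44) = 149*(-44) = -6556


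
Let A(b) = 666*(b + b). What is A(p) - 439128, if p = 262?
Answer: -90144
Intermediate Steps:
A(b) = 1332*b (A(b) = 666*(2*b) = 1332*b)
A(p) - 439128 = 1332*262 - 439128 = 348984 - 439128 = -90144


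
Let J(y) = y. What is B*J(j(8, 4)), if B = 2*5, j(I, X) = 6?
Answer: 60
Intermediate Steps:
B = 10
B*J(j(8, 4)) = 10*6 = 60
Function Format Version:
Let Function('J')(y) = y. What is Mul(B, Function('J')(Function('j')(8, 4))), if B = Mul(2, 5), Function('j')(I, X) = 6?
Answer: 60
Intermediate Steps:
B = 10
Mul(B, Function('J')(Function('j')(8, 4))) = Mul(10, 6) = 60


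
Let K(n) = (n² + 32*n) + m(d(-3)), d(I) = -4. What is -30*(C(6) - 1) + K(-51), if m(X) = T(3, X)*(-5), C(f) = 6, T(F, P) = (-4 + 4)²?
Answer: 819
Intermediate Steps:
T(F, P) = 0 (T(F, P) = 0² = 0)
m(X) = 0 (m(X) = 0*(-5) = 0)
K(n) = n² + 32*n (K(n) = (n² + 32*n) + 0 = n² + 32*n)
-30*(C(6) - 1) + K(-51) = -30*(6 - 1) - 51*(32 - 51) = -30*5 - 51*(-19) = -150 + 969 = 819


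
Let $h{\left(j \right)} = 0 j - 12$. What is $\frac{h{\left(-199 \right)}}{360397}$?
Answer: $- \frac{12}{360397} \approx -3.3297 \cdot 10^{-5}$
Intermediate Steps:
$h{\left(j \right)} = -12$ ($h{\left(j \right)} = 0 - 12 = -12$)
$\frac{h{\left(-199 \right)}}{360397} = - \frac{12}{360397}$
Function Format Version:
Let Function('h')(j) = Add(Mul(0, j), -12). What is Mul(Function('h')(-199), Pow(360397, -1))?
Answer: Rational(-12, 360397) ≈ -3.3297e-5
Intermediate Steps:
Function('h')(j) = -12 (Function('h')(j) = Add(0, -12) = -12)
Mul(Function('h')(-199), Pow(360397, -1)) = Mul(-12, Pow(360397, -1)) = Mul(-12, Rational(1, 360397)) = Rational(-12, 360397)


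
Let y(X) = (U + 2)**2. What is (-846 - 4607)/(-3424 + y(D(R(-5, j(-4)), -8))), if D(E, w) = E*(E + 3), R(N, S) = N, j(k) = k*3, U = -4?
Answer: 287/180 ≈ 1.5944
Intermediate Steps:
j(k) = 3*k
D(E, w) = E*(3 + E)
y(X) = 4 (y(X) = (-4 + 2)**2 = (-2)**2 = 4)
(-846 - 4607)/(-3424 + y(D(R(-5, j(-4)), -8))) = (-846 - 4607)/(-3424 + 4) = -5453/(-3420) = -5453*(-1/3420) = 287/180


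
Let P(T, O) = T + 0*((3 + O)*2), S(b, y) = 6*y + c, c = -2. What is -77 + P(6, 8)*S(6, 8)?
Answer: 199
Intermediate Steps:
S(b, y) = -2 + 6*y (S(b, y) = 6*y - 2 = -2 + 6*y)
P(T, O) = T (P(T, O) = T + 0*(6 + 2*O) = T + 0 = T)
-77 + P(6, 8)*S(6, 8) = -77 + 6*(-2 + 6*8) = -77 + 6*(-2 + 48) = -77 + 6*46 = -77 + 276 = 199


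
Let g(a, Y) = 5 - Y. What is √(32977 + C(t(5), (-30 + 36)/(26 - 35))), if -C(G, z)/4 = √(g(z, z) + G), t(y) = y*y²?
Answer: √(296793 - 168*√6)/3 ≈ 181.47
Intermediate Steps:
t(y) = y³
C(G, z) = -4*√(5 + G - z) (C(G, z) = -4*√((5 - z) + G) = -4*√(5 + G - z))
√(32977 + C(t(5), (-30 + 36)/(26 - 35))) = √(32977 - 4*√(5 + 5³ - (-30 + 36)/(26 - 35))) = √(32977 - 4*√(5 + 125 - 6/(-9))) = √(32977 - 4*√(5 + 125 - 6*(-1)/9)) = √(32977 - 4*√(5 + 125 - 1*(-⅔))) = √(32977 - 4*√(5 + 125 + ⅔)) = √(32977 - 56*√6/3)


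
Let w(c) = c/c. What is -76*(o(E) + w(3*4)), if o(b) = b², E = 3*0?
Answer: -76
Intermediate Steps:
E = 0
w(c) = 1
-76*(o(E) + w(3*4)) = -76*(0² + 1) = -76*(0 + 1) = -76*1 = -76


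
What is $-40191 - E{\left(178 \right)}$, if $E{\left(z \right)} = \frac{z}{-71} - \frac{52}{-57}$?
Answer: $- \frac{162646523}{4047} \approx -40189.0$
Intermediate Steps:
$E{\left(z \right)} = \frac{52}{57} - \frac{z}{71}$ ($E{\left(z \right)} = z \left(- \frac{1}{71}\right) - - \frac{52}{57} = - \frac{z}{71} + \frac{52}{57} = \frac{52}{57} - \frac{z}{71}$)
$-40191 - E{\left(178 \right)} = -40191 - \left(\frac{52}{57} - \frac{178}{71}\right) = -40191 - - \frac{6454}{4047} = -40191 + \frac{6454}{4047} = - \frac{162646523}{4047}$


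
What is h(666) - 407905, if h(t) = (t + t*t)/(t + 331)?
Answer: -406237063/997 ≈ -4.0746e+5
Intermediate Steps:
h(t) = (t + t²)/(331 + t)
h(666) - 407905 = 666*(1 + 666)/(331 + 666) - 407905 = 666*667/997 - 407905 = 666*(1/997)*667 - 407905 = 444222/997 - 407905 = -406237063/997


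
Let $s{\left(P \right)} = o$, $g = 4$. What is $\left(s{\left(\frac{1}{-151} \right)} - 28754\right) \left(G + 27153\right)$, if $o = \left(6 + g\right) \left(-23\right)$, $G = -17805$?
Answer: $-270942432$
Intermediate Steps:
$o = -230$ ($o = \left(6 + 4\right) \left(-23\right) = 10 \left(-23\right) = -230$)
$s{\left(P \right)} = -230$
$\left(s{\left(\frac{1}{-151} \right)} - 28754\right) \left(G + 27153\right) = \left(-230 - 28754\right) \left(-17805 + 27153\right) = \left(-28984\right) 9348 = -270942432$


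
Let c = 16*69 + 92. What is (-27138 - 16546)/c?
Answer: -10921/299 ≈ -36.525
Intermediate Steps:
c = 1196 (c = 1104 + 92 = 1196)
(-27138 - 16546)/c = (-27138 - 16546)/1196 = -43684*1/1196 = -10921/299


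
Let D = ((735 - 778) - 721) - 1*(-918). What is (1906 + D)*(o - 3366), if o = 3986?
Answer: 1277200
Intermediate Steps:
D = 154 (D = (-43 - 721) + 918 = -764 + 918 = 154)
(1906 + D)*(o - 3366) = (1906 + 154)*(3986 - 3366) = 2060*620 = 1277200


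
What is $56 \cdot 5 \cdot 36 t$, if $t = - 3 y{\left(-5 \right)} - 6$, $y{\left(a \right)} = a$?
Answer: $90720$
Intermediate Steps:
$t = 9$ ($t = \left(-3\right) \left(-5\right) - 6 = 15 - 6 = 9$)
$56 \cdot 5 \cdot 36 t = 56 \cdot 5 \cdot 36 \cdot 9 = 56 \cdot 180 \cdot 9 = 10080 \cdot 9 = 90720$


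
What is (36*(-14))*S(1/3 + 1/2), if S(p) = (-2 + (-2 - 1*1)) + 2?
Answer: 1512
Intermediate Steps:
S(p) = -3 (S(p) = (-2 + (-2 - 1)) + 2 = (-2 - 3) + 2 = -5 + 2 = -3)
(36*(-14))*S(1/3 + 1/2) = (36*(-14))*(-3) = -504*(-3) = 1512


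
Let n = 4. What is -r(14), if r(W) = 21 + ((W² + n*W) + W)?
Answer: -287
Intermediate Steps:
r(W) = 21 + W² + 5*W (r(W) = 21 + ((W² + 4*W) + W) = 21 + (W² + 5*W) = 21 + W² + 5*W)
-r(14) = -(21 + 14² + 5*14) = -(21 + 196 + 70) = -1*287 = -287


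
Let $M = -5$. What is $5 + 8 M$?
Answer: $-35$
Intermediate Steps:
$5 + 8 M = 5 + 8 \left(-5\right) = 5 - 40 = -35$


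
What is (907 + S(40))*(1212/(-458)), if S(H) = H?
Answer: -573882/229 ≈ -2506.0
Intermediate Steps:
(907 + S(40))*(1212/(-458)) = (907 + 40)*(1212/(-458)) = 947*(1212*(-1/458)) = 947*(-606/229) = -573882/229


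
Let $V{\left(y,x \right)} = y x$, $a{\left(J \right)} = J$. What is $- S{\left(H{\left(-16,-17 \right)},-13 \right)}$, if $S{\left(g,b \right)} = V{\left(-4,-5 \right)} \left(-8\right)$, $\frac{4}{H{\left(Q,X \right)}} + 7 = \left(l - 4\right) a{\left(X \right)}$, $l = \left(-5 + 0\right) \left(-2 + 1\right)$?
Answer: $160$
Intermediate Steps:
$V{\left(y,x \right)} = x y$
$l = 5$ ($l = \left(-5\right) \left(-1\right) = 5$)
$H{\left(Q,X \right)} = \frac{4}{-7 + X}$ ($H{\left(Q,X \right)} = \frac{4}{-7 + \left(5 - 4\right) X} = \frac{4}{-7 + 1 X} = \frac{4}{-7 + X}$)
$S{\left(g,b \right)} = -160$ ($S{\left(g,b \right)} = \left(-5\right) \left(-4\right) \left(-8\right) = 20 \left(-8\right) = -160$)
$- S{\left(H{\left(-16,-17 \right)},-13 \right)} = \left(-1\right) \left(-160\right) = 160$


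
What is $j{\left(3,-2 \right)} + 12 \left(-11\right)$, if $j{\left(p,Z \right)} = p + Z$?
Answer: $-131$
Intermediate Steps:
$j{\left(p,Z \right)} = Z + p$
$j{\left(3,-2 \right)} + 12 \left(-11\right) = \left(-2 + 3\right) + 12 \left(-11\right) = 1 - 132 = -131$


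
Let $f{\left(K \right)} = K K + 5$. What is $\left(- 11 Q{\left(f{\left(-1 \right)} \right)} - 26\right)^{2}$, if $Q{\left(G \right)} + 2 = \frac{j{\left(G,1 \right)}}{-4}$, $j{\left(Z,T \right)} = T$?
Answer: $\frac{25}{16} \approx 1.5625$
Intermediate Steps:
$f{\left(K \right)} = 5 + K^{2}$ ($f{\left(K \right)} = K^{2} + 5 = 5 + K^{2}$)
$Q{\left(G \right)} = - \frac{9}{4}$ ($Q{\left(G \right)} = -2 + 1 \frac{1}{-4} = -2 + 1 \left(- \frac{1}{4}\right) = -2 - \frac{1}{4} = - \frac{9}{4}$)
$\left(- 11 Q{\left(f{\left(-1 \right)} \right)} - 26\right)^{2} = \left(\left(-11\right) \left(- \frac{9}{4}\right) - 26\right)^{2} = \left(\frac{99}{4} - 26\right)^{2} = \left(- \frac{5}{4}\right)^{2} = \frac{25}{16}$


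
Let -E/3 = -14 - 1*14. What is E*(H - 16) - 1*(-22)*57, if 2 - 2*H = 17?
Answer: -720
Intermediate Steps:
H = -15/2 (H = 1 - ½*17 = 1 - 17/2 = -15/2 ≈ -7.5000)
E = 84 (E = -3*(-14 - 1*14) = -3*(-14 - 14) = -3*(-28) = 84)
E*(H - 16) - 1*(-22)*57 = 84*(-15/2 - 16) - 1*(-22)*57 = 84*(-47/2) + 22*57 = -1974 + 1254 = -720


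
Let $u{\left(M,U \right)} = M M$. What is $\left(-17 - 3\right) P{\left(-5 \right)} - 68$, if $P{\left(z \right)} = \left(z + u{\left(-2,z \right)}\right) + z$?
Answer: $52$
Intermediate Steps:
$u{\left(M,U \right)} = M^{2}$
$P{\left(z \right)} = 4 + 2 z$ ($P{\left(z \right)} = \left(z + \left(-2\right)^{2}\right) + z = \left(z + 4\right) + z = \left(4 + z\right) + z = 4 + 2 z$)
$\left(-17 - 3\right) P{\left(-5 \right)} - 68 = \left(-17 - 3\right) \left(4 + 2 \left(-5\right)\right) - 68 = - 20 \left(4 - 10\right) - 68 = \left(-20\right) \left(-6\right) - 68 = 120 - 68 = 52$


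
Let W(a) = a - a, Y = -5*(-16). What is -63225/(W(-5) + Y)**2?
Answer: -2529/256 ≈ -9.8789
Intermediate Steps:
Y = 80
W(a) = 0
-63225/(W(-5) + Y)**2 = -63225/(0 + 80)**2 = -63225/(80**2) = -63225/6400 = -63225*1/6400 = -2529/256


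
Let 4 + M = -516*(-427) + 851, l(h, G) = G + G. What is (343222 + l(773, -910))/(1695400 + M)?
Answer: 341402/1916579 ≈ 0.17813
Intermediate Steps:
l(h, G) = 2*G
M = 221179 (M = -4 + (-516*(-427) + 851) = -4 + (220332 + 851) = -4 + 221183 = 221179)
(343222 + l(773, -910))/(1695400 + M) = (343222 + 2*(-910))/(1695400 + 221179) = (343222 - 1820)/1916579 = 341402*(1/1916579) = 341402/1916579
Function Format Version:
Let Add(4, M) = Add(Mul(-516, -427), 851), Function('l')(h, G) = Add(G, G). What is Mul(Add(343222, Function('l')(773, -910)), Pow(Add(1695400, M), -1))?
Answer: Rational(341402, 1916579) ≈ 0.17813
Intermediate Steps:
Function('l')(h, G) = Mul(2, G)
M = 221179 (M = Add(-4, Add(Mul(-516, -427), 851)) = Add(-4, Add(220332, 851)) = Add(-4, 221183) = 221179)
Mul(Add(343222, Function('l')(773, -910)), Pow(Add(1695400, M), -1)) = Mul(Add(343222, Mul(2, -910)), Pow(Add(1695400, 221179), -1)) = Mul(Add(343222, -1820), Pow(1916579, -1)) = Mul(341402, Rational(1, 1916579)) = Rational(341402, 1916579)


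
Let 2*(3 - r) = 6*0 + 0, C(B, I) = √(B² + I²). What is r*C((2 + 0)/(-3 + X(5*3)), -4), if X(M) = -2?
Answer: 6*√101/5 ≈ 12.060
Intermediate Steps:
r = 3 (r = 3 - (6*0 + 0)/2 = 3 - (0 + 0)/2 = 3 - ½*0 = 3 + 0 = 3)
r*C((2 + 0)/(-3 + X(5*3)), -4) = 3*√(((2 + 0)/(-3 - 2))² + (-4)²) = 3*√((2/(-5))² + 16) = 3*√((2*(-⅕))² + 16) = 3*√((-⅖)² + 16) = 3*√(4/25 + 16) = 3*√(404/25) = 3*(2*√101/5) = 6*√101/5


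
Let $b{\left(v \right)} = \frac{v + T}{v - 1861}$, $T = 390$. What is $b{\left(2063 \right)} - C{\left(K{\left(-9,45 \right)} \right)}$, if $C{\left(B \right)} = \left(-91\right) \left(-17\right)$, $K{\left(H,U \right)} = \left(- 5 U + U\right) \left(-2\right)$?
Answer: $- \frac{310041}{202} \approx -1534.9$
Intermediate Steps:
$b{\left(v \right)} = \frac{390 + v}{-1861 + v}$ ($b{\left(v \right)} = \frac{v + 390}{v - 1861} = \frac{390 + v}{-1861 + v}$)
$K{\left(H,U \right)} = 8 U$ ($K{\left(H,U \right)} = - 4 U \left(-2\right) = 8 U$)
$C{\left(B \right)} = 1547$
$b{\left(2063 \right)} - C{\left(K{\left(-9,45 \right)} \right)} = \frac{390 + 2063}{-1861 + 2063} - 1547 = \frac{1}{202} \cdot 2453 - 1547 = \frac{2453}{202} - 1547 = - \frac{310041}{202}$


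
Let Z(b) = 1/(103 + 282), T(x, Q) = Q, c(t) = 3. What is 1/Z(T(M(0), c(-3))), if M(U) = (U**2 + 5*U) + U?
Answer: 385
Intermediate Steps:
M(U) = U**2 + 6*U
Z(b) = 1/385
1/Z(T(M(0), c(-3))) = 1/(1/385) = 385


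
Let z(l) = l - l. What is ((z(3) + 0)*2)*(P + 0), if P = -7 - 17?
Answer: 0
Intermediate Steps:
z(l) = 0
P = -24
((z(3) + 0)*2)*(P + 0) = ((0 + 0)*2)*(-24 + 0) = (0*2)*(-24) = 0*(-24) = 0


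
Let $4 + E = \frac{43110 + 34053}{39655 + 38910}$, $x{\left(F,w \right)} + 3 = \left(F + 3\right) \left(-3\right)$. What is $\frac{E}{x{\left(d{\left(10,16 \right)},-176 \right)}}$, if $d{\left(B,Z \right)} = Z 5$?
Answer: $\frac{33871}{2828340} \approx 0.011976$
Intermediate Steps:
$d{\left(B,Z \right)} = 5 Z$
$x{\left(F,w \right)} = -12 - 3 F$ ($x{\left(F,w \right)} = -3 + \left(F + 3\right) \left(-3\right) = -3 + \left(3 + F\right) \left(-3\right) = -3 - \left(9 + 3 F\right) = -12 - 3 F$)
$E = - \frac{237097}{78565}$ ($E = -4 + \frac{43110 + 34053}{39655 + 38910} = -4 + \frac{77163}{78565} = - \frac{237097}{78565} \approx -3.0178$)
$\frac{E}{x{\left(d{\left(10,16 \right)},-176 \right)}} = - \frac{237097}{78565 \left(-12 - 3 \cdot 5 \cdot 16\right)} = - \frac{237097}{78565 \left(-12 - 240\right)} = - \frac{237097}{78565 \left(-252\right)} = \left(- \frac{237097}{78565}\right) \left(- \frac{1}{252}\right) = \frac{33871}{2828340}$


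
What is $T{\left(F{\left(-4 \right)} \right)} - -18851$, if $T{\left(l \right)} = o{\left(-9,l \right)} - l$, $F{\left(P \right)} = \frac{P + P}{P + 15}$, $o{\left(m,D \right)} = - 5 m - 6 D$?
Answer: $\frac{207912}{11} \approx 18901.0$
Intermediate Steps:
$o{\left(m,D \right)} = - 6 D - 5 m$
$F{\left(P \right)} = \frac{2 P}{15 + P}$
$T{\left(l \right)} = 45 - 7 l$ ($T{\left(l \right)} = \left(- 6 l - -45\right) - l = \left(- 6 l + 45\right) - l = \left(45 - 6 l\right) - l = 45 - 7 l$)
$T{\left(F{\left(-4 \right)} \right)} - -18851 = \left(45 - 7 \cdot 2 \left(-4\right) \frac{1}{15 - 4}\right) - -18851 = \left(45 - 7 \cdot 2 \left(-4\right) \frac{1}{11}\right) + 18851 = \left(45 - - \frac{56}{11}\right) + 18851 = \left(45 + \frac{56}{11}\right) + 18851 = \frac{551}{11} + 18851 = \frac{207912}{11}$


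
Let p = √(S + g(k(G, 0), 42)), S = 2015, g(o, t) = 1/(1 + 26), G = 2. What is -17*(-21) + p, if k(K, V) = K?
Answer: 357 + √163218/9 ≈ 401.89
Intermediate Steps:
g(o, t) = 1/27
p = √163218/9 (p = √(2015 + 1/27) = √(54406/27) = √163218/9 ≈ 44.889)
-17*(-21) + p = -17*(-21) + √163218/9 = 357 + √163218/9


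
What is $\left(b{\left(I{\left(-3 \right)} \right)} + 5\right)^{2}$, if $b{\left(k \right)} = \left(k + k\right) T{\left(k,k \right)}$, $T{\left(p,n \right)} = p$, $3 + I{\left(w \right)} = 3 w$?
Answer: $85849$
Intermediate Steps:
$I{\left(w \right)} = -3 + 3 w$
$b{\left(k \right)} = 2 k^{2}$ ($b{\left(k \right)} = \left(k + k\right) k = 2 k k = 2 k^{2}$)
$\left(b{\left(I{\left(-3 \right)} \right)} + 5\right)^{2} = \left(2 \left(-3 + 3 \left(-3\right)\right)^{2} + 5\right)^{2} = \left(2 \left(-3 - 9\right)^{2} + 5\right)^{2} = \left(2 \left(-12\right)^{2} + 5\right)^{2} = \left(2 \cdot 144 + 5\right)^{2} = \left(288 + 5\right)^{2} = 293^{2} = 85849$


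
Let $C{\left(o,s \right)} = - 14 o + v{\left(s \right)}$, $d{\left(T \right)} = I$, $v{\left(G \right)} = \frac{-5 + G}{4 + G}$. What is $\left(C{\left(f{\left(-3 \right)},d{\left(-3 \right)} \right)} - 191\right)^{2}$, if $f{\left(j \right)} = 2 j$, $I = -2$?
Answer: $\frac{48841}{4} \approx 12210.0$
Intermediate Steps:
$v{\left(G \right)} = \frac{-5 + G}{4 + G}$
$d{\left(T \right)} = -2$
$C{\left(o,s \right)} = - 14 o + \frac{-5 + s}{4 + s}$
$\left(C{\left(f{\left(-3 \right)},d{\left(-3 \right)} \right)} - 191\right)^{2} = \left(\frac{-5 - 2 - 14 \cdot 2 \left(-3\right) \left(4 - 2\right)}{4 - 2} - 191\right)^{2} = \left(\frac{-5 - 2 - \left(-84\right) 2}{2} - 191\right)^{2} = \left(\frac{-5 - 2 + 168}{2} - 191\right)^{2} = \left(\frac{1}{2} \cdot 161 - 191\right)^{2} = \left(\frac{161}{2} - 191\right)^{2} = \left(- \frac{221}{2}\right)^{2} = \frac{48841}{4}$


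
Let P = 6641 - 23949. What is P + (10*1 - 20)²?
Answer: -17208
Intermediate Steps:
P = -17308
P + (10*1 - 20)² = -17308 + (10*1 - 20)² = -17308 + (10 - 20)² = -17308 + (-10)² = -17308 + 100 = -17208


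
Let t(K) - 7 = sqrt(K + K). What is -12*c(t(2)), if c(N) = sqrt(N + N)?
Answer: -36*sqrt(2) ≈ -50.912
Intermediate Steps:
t(K) = 7 + sqrt(2)*sqrt(K) (t(K) = 7 + sqrt(K + K) = 7 + sqrt(2*K) = 7 + sqrt(2)*sqrt(K))
c(N) = sqrt(2)*sqrt(N) (c(N) = sqrt(2*N) = sqrt(2)*sqrt(N))
-12*c(t(2)) = -12*sqrt(2)*sqrt(7 + sqrt(2)*sqrt(2)) = -12*sqrt(2)*sqrt(7 + 2) = -12*sqrt(2)*sqrt(9) = -12*sqrt(2)*3 = -36*sqrt(2)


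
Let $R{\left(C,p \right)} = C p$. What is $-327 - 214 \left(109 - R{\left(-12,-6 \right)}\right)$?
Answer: $-8245$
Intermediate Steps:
$-327 - 214 \left(109 - R{\left(-12,-6 \right)}\right) = -327 - 214 \left(109 - \left(-12\right) \left(-6\right)\right) = -327 - 214 \left(109 - 72\right) = -327 - 7918 = -8245$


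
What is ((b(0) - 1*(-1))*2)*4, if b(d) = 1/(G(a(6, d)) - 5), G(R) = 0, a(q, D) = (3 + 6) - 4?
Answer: 32/5 ≈ 6.4000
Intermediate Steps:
a(q, D) = 5 (a(q, D) = 9 - 4 = 5)
b(d) = -⅕ (b(d) = 1/(0 - 5) = 1/(-5) = -⅕)
((b(0) - 1*(-1))*2)*4 = ((-⅕ - 1*(-1))*2)*4 = ((-⅕ + 1)*2)*4 = ((⅘)*2)*4 = (8/5)*4 = 32/5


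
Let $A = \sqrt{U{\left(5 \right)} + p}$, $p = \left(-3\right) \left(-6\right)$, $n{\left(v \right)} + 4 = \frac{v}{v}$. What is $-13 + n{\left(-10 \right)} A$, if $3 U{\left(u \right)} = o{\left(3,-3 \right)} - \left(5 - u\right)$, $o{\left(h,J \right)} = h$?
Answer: $-13 - 3 \sqrt{19} \approx -26.077$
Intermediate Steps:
$n{\left(v \right)} = -3$ ($n{\left(v \right)} = -4 + \frac{v}{v} = -4 + 1 = -3$)
$U{\left(u \right)} = - \frac{2}{3} + \frac{u}{3}$ ($U{\left(u \right)} = \frac{3 - \left(5 - u\right)}{3} = \frac{3 + \left(-5 + u\right)}{3} = \frac{-2 + u}{3} = - \frac{2}{3} + \frac{u}{3}$)
$p = 18$
$A = \sqrt{19}$ ($A = \sqrt{\left(- \frac{2}{3} + \frac{1}{3} \cdot 5\right) + 18} = \sqrt{\left(- \frac{2}{3} + \frac{5}{3}\right) + 18} = \sqrt{1 + 18} = \sqrt{19} \approx 4.3589$)
$-13 + n{\left(-10 \right)} A = -13 - 3 \sqrt{19}$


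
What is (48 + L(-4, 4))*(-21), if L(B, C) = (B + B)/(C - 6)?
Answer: -1092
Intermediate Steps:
L(B, C) = 2*B/(-6 + C) (L(B, C) = (2*B)/(-6 + C) = 2*B/(-6 + C))
(48 + L(-4, 4))*(-21) = (48 + 2*(-4)/(-6 + 4))*(-21) = (48 + 2*(-4)/(-2))*(-21) = (48 + 2*(-4)*(-½))*(-21) = (48 + 4)*(-21) = 52*(-21) = -1092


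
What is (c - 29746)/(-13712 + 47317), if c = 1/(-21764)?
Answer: -129478389/146275844 ≈ -0.88517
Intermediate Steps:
c = -1/21764 ≈ -4.5947e-5
(c - 29746)/(-13712 + 47317) = (-1/21764 - 29746)/(-13712 + 47317) = -647391945/21764/33605 = -647391945/21764*1/33605 = -129478389/146275844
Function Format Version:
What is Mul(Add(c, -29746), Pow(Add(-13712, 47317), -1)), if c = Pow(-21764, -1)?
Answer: Rational(-129478389, 146275844) ≈ -0.88517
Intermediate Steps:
c = Rational(-1, 21764) ≈ -4.5947e-5
Mul(Add(c, -29746), Pow(Add(-13712, 47317), -1)) = Mul(Add(Rational(-1, 21764), -29746), Pow(Add(-13712, 47317), -1)) = Mul(Rational(-647391945, 21764), Pow(33605, -1)) = Mul(Rational(-647391945, 21764), Rational(1, 33605)) = Rational(-129478389, 146275844)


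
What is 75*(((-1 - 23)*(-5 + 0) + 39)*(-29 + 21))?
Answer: -95400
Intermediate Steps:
75*(((-1 - 23)*(-5 + 0) + 39)*(-29 + 21)) = 75*((-24*(-5) + 39)*(-8)) = 75*((120 + 39)*(-8)) = 75*(159*(-8)) = 75*(-1272) = -95400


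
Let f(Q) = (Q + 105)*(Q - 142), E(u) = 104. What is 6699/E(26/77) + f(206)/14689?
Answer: 100471627/1527656 ≈ 65.768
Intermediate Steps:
f(Q) = (-142 + Q)*(105 + Q) (f(Q) = (105 + Q)*(-142 + Q) = (-142 + Q)*(105 + Q))
6699/E(26/77) + f(206)/14689 = 6699/104 + (-14910 + 206**2 - 37*206)/14689 = 6699*(1/104) + (-14910 + 42436 - 7622)*(1/14689) = 6699/104 + 19904*(1/14689) = 6699/104 + 19904/14689 = 100471627/1527656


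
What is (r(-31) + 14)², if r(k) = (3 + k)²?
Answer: 636804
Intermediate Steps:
(r(-31) + 14)² = ((3 - 31)² + 14)² = ((-28)² + 14)² = (784 + 14)² = 798² = 636804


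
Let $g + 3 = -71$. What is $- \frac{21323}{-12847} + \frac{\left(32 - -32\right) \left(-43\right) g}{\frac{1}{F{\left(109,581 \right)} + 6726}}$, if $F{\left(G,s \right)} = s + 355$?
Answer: $\frac{20045829009995}{12847} \approx 1.5604 \cdot 10^{9}$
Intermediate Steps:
$g = -74$ ($g = -3 - 71 = -74$)
$F{\left(G,s \right)} = 355 + s$
$- \frac{21323}{-12847} + \frac{\left(32 - -32\right) \left(-43\right) g}{\frac{1}{F{\left(109,581 \right)} + 6726}} = - \frac{21323}{-12847} + \frac{\left(32 - -32\right) \left(-43\right) \left(-74\right)}{\frac{1}{\left(355 + 581\right) + 6726}} = \left(-21323\right) \left(- \frac{1}{12847}\right) + \frac{\left(32 + 32\right) \left(-43\right) \left(-74\right)}{\frac{1}{936 + 6726}} = \frac{21323}{12847} + \frac{64 \left(-43\right) \left(-74\right)}{\frac{1}{7662}} = \frac{21323}{12847} + \left(-2752\right) \left(-74\right) \frac{1}{\frac{1}{7662}} = \frac{21323}{12847} + 203648 \cdot 7662 = \frac{21323}{12847} + 1560350976 = \frac{20045829009995}{12847}$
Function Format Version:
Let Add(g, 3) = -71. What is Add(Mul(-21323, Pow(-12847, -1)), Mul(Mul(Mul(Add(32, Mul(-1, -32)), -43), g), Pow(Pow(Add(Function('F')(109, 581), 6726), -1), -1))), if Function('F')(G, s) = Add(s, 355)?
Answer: Rational(20045829009995, 12847) ≈ 1.5604e+9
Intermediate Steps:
g = -74 (g = Add(-3, -71) = -74)
Function('F')(G, s) = Add(355, s)
Add(Mul(-21323, Pow(-12847, -1)), Mul(Mul(Mul(Add(32, Mul(-1, -32)), -43), g), Pow(Pow(Add(Function('F')(109, 581), 6726), -1), -1))) = Add(Mul(-21323, Pow(-12847, -1)), Mul(Mul(Mul(Add(32, Mul(-1, -32)), -43), -74), Pow(Pow(Add(Add(355, 581), 6726), -1), -1))) = Add(Mul(-21323, Rational(-1, 12847)), Mul(Mul(Mul(Add(32, 32), -43), -74), Pow(Pow(Add(936, 6726), -1), -1))) = Add(Rational(21323, 12847), Mul(Mul(Mul(64, -43), -74), Pow(Pow(7662, -1), -1))) = Add(Rational(21323, 12847), Mul(Mul(-2752, -74), Pow(Rational(1, 7662), -1))) = Add(Rational(21323, 12847), Mul(203648, 7662)) = Add(Rational(21323, 12847), 1560350976) = Rational(20045829009995, 12847)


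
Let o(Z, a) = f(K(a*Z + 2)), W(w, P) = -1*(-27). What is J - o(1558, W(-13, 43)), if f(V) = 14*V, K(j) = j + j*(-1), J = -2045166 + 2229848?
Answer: 184682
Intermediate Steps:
J = 184682
W(w, P) = 27
K(j) = 0 (K(j) = j - j = 0)
o(Z, a) = 0 (o(Z, a) = 14*0 = 0)
J - o(1558, W(-13, 43)) = 184682 - 1*0 = 184682 + 0 = 184682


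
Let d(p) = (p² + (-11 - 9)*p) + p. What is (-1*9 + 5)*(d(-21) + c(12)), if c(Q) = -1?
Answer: -3356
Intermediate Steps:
d(p) = p² - 19*p (d(p) = (p² - 20*p) + p = p² - 19*p)
(-1*9 + 5)*(d(-21) + c(12)) = (-1*9 + 5)*(-21*(-19 - 21) - 1) = (-9 + 5)*(-21*(-40) - 1) = -4*(840 - 1) = -4*839 = -3356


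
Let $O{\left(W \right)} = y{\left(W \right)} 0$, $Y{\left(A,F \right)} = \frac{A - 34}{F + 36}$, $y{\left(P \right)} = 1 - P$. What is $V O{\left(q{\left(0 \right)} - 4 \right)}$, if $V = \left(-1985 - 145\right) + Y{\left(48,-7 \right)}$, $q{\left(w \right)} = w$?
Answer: $0$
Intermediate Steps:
$Y{\left(A,F \right)} = \frac{-34 + A}{36 + F}$
$O{\left(W \right)} = 0$ ($O{\left(W \right)} = \left(1 - W\right) 0 = 0$)
$V = - \frac{61756}{29}$ ($V = \left(-1985 - 145\right) + \frac{-34 + 48}{36 - 7} = -2130 + \frac{1}{29} \cdot 14 = -2130 + \frac{14}{29} = - \frac{61756}{29} \approx -2129.5$)
$V O{\left(q{\left(0 \right)} - 4 \right)} = \left(- \frac{61756}{29}\right) 0 = 0$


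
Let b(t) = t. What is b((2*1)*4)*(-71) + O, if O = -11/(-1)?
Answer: -557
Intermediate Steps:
O = 11 (O = -11*(-1) = 11)
b((2*1)*4)*(-71) + O = ((2*1)*4)*(-71) + 11 = (2*4)*(-71) + 11 = 8*(-71) + 11 = -568 + 11 = -557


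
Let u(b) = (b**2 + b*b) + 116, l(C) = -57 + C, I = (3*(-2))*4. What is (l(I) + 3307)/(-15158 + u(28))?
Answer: -1613/6737 ≈ -0.23942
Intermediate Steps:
I = -24 (I = -6*4 = -24)
u(b) = 116 + 2*b**2 (u(b) = (b**2 + b**2) + 116 = 2*b**2 + 116 = 116 + 2*b**2)
(l(I) + 3307)/(-15158 + u(28)) = ((-57 - 24) + 3307)/(-15158 + (116 + 2*28**2)) = (-81 + 3307)/(-15158 + (116 + 2*784)) = 3226/(-15158 + (116 + 1568)) = 3226/(-15158 + 1684) = 3226/(-13474) = 3226*(-1/13474) = -1613/6737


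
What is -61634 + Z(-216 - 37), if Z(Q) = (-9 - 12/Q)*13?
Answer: -15622847/253 ≈ -61750.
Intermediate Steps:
Z(Q) = -117 - 156/Q
-61634 + Z(-216 - 37) = -61634 + (-117 - 156/(-216 - 37)) = -61634 + (-117 - 156/(-253)) = -61634 + (-117 - 156*(-1/253)) = -61634 + (-117 + 156/253) = -61634 - 29445/253 = -15622847/253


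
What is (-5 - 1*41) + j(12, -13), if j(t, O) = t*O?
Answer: -202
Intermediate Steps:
j(t, O) = O*t
(-5 - 1*41) + j(12, -13) = (-5 - 1*41) - 13*12 = (-5 - 41) - 156 = -46 - 156 = -202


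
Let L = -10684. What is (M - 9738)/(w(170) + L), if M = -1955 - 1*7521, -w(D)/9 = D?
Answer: 9607/6107 ≈ 1.5731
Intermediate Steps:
w(D) = -9*D
M = -9476 (M = -1955 - 7521 = -9476)
(M - 9738)/(w(170) + L) = (-9476 - 9738)/(-9*170 - 10684) = -19214/(-1530 - 10684) = -19214/(-12214) = -19214*(-1/12214) = 9607/6107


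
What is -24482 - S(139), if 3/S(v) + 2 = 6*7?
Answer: -979283/40 ≈ -24482.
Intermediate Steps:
S(v) = 3/40 (S(v) = 3/(-2 + 6*7) = 3/(-2 + 42) = 3/40)
-24482 - S(139) = -24482 - 1*3/40 = -24482 - 3/40 = -979283/40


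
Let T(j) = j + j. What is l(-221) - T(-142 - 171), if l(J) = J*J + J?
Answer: 49246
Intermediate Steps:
l(J) = J + J² (l(J) = J² + J = J + J²)
T(j) = 2*j
l(-221) - T(-142 - 171) = -221*(1 - 221) - 2*(-142 - 171) = -221*(-220) - 2*(-313) = 48620 - 1*(-626) = 48620 + 626 = 49246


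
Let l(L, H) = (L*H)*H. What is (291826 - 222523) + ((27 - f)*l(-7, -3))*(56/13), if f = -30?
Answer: 699843/13 ≈ 53834.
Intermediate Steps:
l(L, H) = L*H² (l(L, H) = (H*L)*H = L*H²)
(291826 - 222523) + ((27 - f)*l(-7, -3))*(56/13) = (291826 - 222523) + ((27 - 1*(-30))*(-7*(-3)²))*(56/13) = 69303 + ((27 + 30)*(-7*9))*(56*(1/13)) = 69303 + (57*(-63))*(56/13) = 69303 - 3591*56/13 = 69303 - 201096/13 = 699843/13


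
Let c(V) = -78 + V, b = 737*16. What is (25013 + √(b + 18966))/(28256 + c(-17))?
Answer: 25013/28161 + 13*√182/28161 ≈ 0.89444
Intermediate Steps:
b = 11792
(25013 + √(b + 18966))/(28256 + c(-17)) = (25013 + √(11792 + 18966))/(28256 + (-78 - 17)) = (25013 + √30758)/(28256 - 95) = (25013 + 13*√182)/28161 = (25013 + 13*√182)*(1/28161) = 25013/28161 + 13*√182/28161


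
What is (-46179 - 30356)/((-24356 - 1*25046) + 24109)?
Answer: 76535/25293 ≈ 3.0259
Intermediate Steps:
(-46179 - 30356)/((-24356 - 1*25046) + 24109) = -76535/((-24356 - 25046) + 24109) = -76535/(-49402 + 24109) = -76535/(-25293) = -76535*(-1/25293) = 76535/25293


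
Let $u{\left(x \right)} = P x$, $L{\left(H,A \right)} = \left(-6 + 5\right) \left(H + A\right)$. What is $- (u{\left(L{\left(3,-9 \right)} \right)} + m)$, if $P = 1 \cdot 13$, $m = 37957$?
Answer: $-38035$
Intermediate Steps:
$L{\left(H,A \right)} = - A - H$ ($L{\left(H,A \right)} = - (A + H) = - A - H$)
$P = 13$
$u{\left(x \right)} = 13 x$
$- (u{\left(L{\left(3,-9 \right)} \right)} + m) = - (13 \left(\left(-1\right) \left(-9\right) - 3\right) + 37957) = - (13 \left(9 - 3\right) + 37957) = - (13 \cdot 6 + 37957) = - (78 + 37957) = \left(-1\right) 38035 = -38035$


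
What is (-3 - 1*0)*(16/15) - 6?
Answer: -46/5 ≈ -9.2000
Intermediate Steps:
(-3 - 1*0)*(16/15) - 6 = (-3 + 0)*(16*(1/15)) - 6 = -3*16/15 - 6 = -16/5 - 6 = -46/5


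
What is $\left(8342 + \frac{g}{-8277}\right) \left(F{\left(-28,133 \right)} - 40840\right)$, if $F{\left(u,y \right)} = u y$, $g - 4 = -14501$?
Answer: $- \frac{3077644698284}{8277} \approx -3.7183 \cdot 10^{8}$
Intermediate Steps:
$g = -14497$ ($g = 4 - 14501 = -14497$)
$\left(8342 + \frac{g}{-8277}\right) \left(F{\left(-28,133 \right)} - 40840\right) = \left(8342 - \frac{14497}{-8277}\right) \left(\left(-28\right) 133 - 40840\right) = \left(8342 - - \frac{14497}{8277}\right) \left(-3724 - 40840\right) = \left(8342 + \frac{14497}{8277}\right) \left(-44564\right) = \frac{69061231}{8277} \left(-44564\right) = - \frac{3077644698284}{8277}$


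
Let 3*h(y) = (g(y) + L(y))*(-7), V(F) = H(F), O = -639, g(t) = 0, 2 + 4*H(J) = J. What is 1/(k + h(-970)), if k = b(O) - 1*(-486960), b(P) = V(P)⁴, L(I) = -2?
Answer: 768/506843577347 ≈ 1.5153e-9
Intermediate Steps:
H(J) = -½ + J/4
V(F) = -½ + F/4
b(P) = (-½ + P/4)⁴
h(y) = 14/3 (h(y) = ((0 - 2)*(-7))/3 = (-2*(-7))/3 = (⅓)*14 = 14/3)
k = 168947857921/256 (k = (-2 - 639)⁴/256 - 1*(-486960) = (1/256)*(-641)⁴ + 486960 = (1/256)*168823196161 + 486960 = 168823196161/256 + 486960 = 168947857921/256 ≈ 6.5995e+8)
1/(k + h(-970)) = 1/(168947857921/256 + 14/3) = 1/(506843577347/768) = 768/506843577347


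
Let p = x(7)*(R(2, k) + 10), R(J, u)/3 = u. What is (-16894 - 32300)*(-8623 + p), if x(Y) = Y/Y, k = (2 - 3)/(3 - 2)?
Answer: 423855504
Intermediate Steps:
k = -1 (k = -1/1 = -1*1 = -1)
x(Y) = 1
R(J, u) = 3*u
p = 7 (p = 1*(3*(-1) + 10) = 1*(-3 + 10) = 1*7 = 7)
(-16894 - 32300)*(-8623 + p) = (-16894 - 32300)*(-8623 + 7) = -49194*(-8616) = 423855504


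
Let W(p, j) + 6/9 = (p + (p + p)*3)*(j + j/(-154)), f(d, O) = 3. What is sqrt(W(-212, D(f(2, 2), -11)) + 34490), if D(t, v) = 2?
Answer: 2*sqrt(8586930)/33 ≈ 177.60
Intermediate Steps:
W(p, j) = -2/3 + 153*j*p/22 (W(p, j) = -2/3 + (p + (p + p)*3)*(j + j/(-154)) = -2/3 + (p + (2*p)*3)*(j + j*(-1/154)) = -2/3 + (p + 6*p)*(j - j/154) = -2/3 + (7*p)*(153*j/154) = -2/3 + 153*j*p/22)
sqrt(W(-212, D(f(2, 2), -11)) + 34490) = sqrt((-2/3 + (153/22)*2*(-212)) + 34490) = sqrt((-2/3 - 32436/11) + 34490) = sqrt(-97330/33 + 34490) = sqrt(1040840/33) = 2*sqrt(8586930)/33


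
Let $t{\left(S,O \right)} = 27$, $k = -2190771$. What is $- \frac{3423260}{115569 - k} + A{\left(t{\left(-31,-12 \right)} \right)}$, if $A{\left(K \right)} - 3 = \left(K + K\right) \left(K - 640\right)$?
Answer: $- \frac{3817048546}{115317} \approx -33101.0$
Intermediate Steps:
$A{\left(K \right)} = 3 + 2 K \left(-640 + K\right)$ ($A{\left(K \right)} = 3 + \left(K + K\right) \left(K - 640\right) = 3 + 2 K \left(-640 + K\right)$)
$- \frac{3423260}{115569 - k} + A{\left(t{\left(-31,-12 \right)} \right)} = - \frac{3423260}{115569 - -2190771} + \left(3 - 34560 + 2 \cdot 27^{2}\right) = - \frac{3423260}{115569 + 2190771} + \left(3 - 34560 + 2 \cdot 729\right) = - \frac{3423260}{2306340} + \left(3 - 34560 + 1458\right) = \left(-3423260\right) \frac{1}{2306340} - 33099 = - \frac{171163}{115317} - 33099 = - \frac{3817048546}{115317}$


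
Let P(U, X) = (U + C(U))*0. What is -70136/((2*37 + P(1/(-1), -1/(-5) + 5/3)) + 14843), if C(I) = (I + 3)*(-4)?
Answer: -70136/14917 ≈ -4.7018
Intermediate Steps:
C(I) = -12 - 4*I (C(I) = (3 + I)*(-4) = -12 - 4*I)
P(U, X) = 0 (P(U, X) = (U + (-12 - 4*U))*0 = (-12 - 3*U)*0 = 0)
-70136/((2*37 + P(1/(-1), -1/(-5) + 5/3)) + 14843) = -70136/((2*37 + 0) + 14843) = -70136/((74 + 0) + 14843) = -70136/(74 + 14843) = -70136/14917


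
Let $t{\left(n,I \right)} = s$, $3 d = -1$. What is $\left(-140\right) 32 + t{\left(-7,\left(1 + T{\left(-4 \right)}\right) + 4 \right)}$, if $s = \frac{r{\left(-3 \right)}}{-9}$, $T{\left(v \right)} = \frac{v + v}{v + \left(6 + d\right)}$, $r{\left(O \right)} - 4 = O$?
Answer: $- \frac{40321}{9} \approx -4480.1$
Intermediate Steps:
$d = - \frac{1}{3}$ ($d = \frac{1}{3} \left(-1\right) = - \frac{1}{3} \approx -0.33333$)
$r{\left(O \right)} = 4 + O$
$T{\left(v \right)} = \frac{2 v}{\frac{17}{3} + v}$ ($T{\left(v \right)} = \frac{v + v}{v + \left(6 - \frac{1}{3}\right)} = \frac{2 v}{v + \frac{17}{3}} = \frac{2 v}{\frac{17}{3} + v}$)
$s = - \frac{1}{9}$ ($s = \frac{4 - 3}{-9} = 1 \left(- \frac{1}{9}\right) = - \frac{1}{9} \approx -0.11111$)
$t{\left(n,I \right)} = - \frac{1}{9}$
$\left(-140\right) 32 + t{\left(-7,\left(1 + T{\left(-4 \right)}\right) + 4 \right)} = \left(-140\right) 32 - \frac{1}{9} = -4480 - \frac{1}{9} = - \frac{40321}{9}$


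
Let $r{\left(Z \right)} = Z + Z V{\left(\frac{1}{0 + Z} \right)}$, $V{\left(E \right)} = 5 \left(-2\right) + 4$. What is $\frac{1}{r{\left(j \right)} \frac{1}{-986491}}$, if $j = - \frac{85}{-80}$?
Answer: $\frac{15783856}{85} \approx 1.8569 \cdot 10^{5}$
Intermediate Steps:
$j = \frac{17}{16}$ ($j = \left(-85\right) \left(- \frac{1}{80}\right) = \frac{17}{16} \approx 1.0625$)
$V{\left(E \right)} = -6$ ($V{\left(E \right)} = -10 + 4 = -6$)
$r{\left(Z \right)} = - 5 Z$ ($r{\left(Z \right)} = Z + Z \left(-6\right) = Z - 6 Z = - 5 Z$)
$\frac{1}{r{\left(j \right)} \frac{1}{-986491}} = \frac{1}{\left(-5\right) \frac{17}{16} \frac{1}{-986491}} = \frac{1}{\left(- \frac{85}{16}\right) \left(- \frac{1}{986491}\right)} = \frac{1}{\frac{85}{15783856}} = \frac{15783856}{85}$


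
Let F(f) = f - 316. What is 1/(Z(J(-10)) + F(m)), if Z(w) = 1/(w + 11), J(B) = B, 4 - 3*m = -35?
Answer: -1/302 ≈ -0.0033113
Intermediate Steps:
m = 13 (m = 4/3 - ⅓*(-35) = 4/3 + 35/3 = 13)
Z(w) = 1/(11 + w)
F(f) = -316 + f
1/(Z(J(-10)) + F(m)) = 1/(1/(11 - 10) + (-316 + 13)) = 1/(1/1 - 303) = 1/(1 - 303) = 1/(-302) = -1/302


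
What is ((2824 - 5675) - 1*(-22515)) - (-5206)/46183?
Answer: 908147718/46183 ≈ 19664.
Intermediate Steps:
((2824 - 5675) - 1*(-22515)) - (-5206)/46183 = (-2851 + 22515) - (-5206)/46183 = 19664 - 1*(-5206/46183) = 19664 + 5206/46183 = 908147718/46183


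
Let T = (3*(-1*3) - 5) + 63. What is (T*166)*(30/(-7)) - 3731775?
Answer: -3766635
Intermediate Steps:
T = 49 (T = (3*(-3) - 5) + 63 = (-9 - 5) + 63 = -14 + 63 = 49)
(T*166)*(30/(-7)) - 3731775 = (49*166)*(30/(-7)) - 3731775 = 8134*(30*(-⅐)) - 3731775 = 8134*(-30/7) - 3731775 = -34860 - 3731775 = -3766635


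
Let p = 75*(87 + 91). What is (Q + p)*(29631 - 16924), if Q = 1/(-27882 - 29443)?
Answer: 9724524133543/57325 ≈ 1.6964e+8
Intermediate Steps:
p = 13350 (p = 75*178 = 13350)
Q = -1/57325 (Q = 1/(-57325) = -1/57325 ≈ -1.7444e-5)
(Q + p)*(29631 - 16924) = (-1/57325 + 13350)*(29631 - 16924) = (765288749/57325)*12707 = 9724524133543/57325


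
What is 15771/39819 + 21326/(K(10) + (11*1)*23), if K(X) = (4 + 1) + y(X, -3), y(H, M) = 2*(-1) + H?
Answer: 142229180/1765309 ≈ 80.569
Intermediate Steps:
y(H, M) = -2 + H
K(X) = 3 + X (K(X) = (4 + 1) + (-2 + X) = 5 + (-2 + X) = 3 + X)
15771/39819 + 21326/(K(10) + (11*1)*23) = 15771/39819 + 21326/((3 + 10) + (11*1)*23) = 15771*(1/39819) + 21326/(13 + 11*23) = 5257/13273 + 21326/(13 + 253) = 5257/13273 + 21326/266 = 5257/13273 + 21326*(1/266) = 5257/13273 + 10663/133 = 142229180/1765309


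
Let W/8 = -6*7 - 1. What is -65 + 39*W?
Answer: -13481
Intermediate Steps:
W = -344 (W = 8*(-6*7 - 1) = 8*(-42 - 1) = 8*(-43) = -344)
-65 + 39*W = -65 + 39*(-344) = -65 - 13416 = -13481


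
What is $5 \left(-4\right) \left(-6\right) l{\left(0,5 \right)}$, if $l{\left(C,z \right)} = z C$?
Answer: $0$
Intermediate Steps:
$l{\left(C,z \right)} = C z$
$5 \left(-4\right) \left(-6\right) l{\left(0,5 \right)} = 5 \left(-4\right) \left(-6\right) 0 \cdot 5 = 5 \cdot 24 \cdot 0 = 5 \cdot 0 = 0$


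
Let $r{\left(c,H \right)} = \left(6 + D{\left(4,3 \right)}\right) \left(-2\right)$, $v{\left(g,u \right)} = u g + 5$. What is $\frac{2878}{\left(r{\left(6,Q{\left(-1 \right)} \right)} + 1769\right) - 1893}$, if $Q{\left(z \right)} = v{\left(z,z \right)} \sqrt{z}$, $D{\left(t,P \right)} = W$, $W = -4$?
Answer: $- \frac{1439}{64} \approx -22.484$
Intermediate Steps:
$v{\left(g,u \right)} = 5 + g u$ ($v{\left(g,u \right)} = g u + 5 = 5 + g u$)
$D{\left(t,P \right)} = -4$
$Q{\left(z \right)} = \sqrt{z} \left(5 + z^{2}\right)$ ($Q{\left(z \right)} = \left(5 + z z\right) \sqrt{z} = \left(5 + z^{2}\right) \sqrt{z} = \sqrt{z} \left(5 + z^{2}\right)$)
$r{\left(c,H \right)} = -4$ ($r{\left(c,H \right)} = \left(6 - 4\right) \left(-2\right) = 2 \left(-2\right) = -4$)
$\frac{2878}{\left(r{\left(6,Q{\left(-1 \right)} \right)} + 1769\right) - 1893} = \frac{2878}{\left(-4 + 1769\right) - 1893} = \frac{2878}{1765 - 1893} = \frac{2878}{-128} = 2878 \left(- \frac{1}{128}\right) = - \frac{1439}{64}$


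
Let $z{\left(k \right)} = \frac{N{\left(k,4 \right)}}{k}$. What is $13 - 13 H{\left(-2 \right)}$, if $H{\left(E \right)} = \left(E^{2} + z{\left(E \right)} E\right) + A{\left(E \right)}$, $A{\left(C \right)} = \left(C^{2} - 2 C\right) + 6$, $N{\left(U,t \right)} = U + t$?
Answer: $-247$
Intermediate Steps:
$A{\left(C \right)} = 6 + C^{2} - 2 C$
$z{\left(k \right)} = \frac{4 + k}{k}$ ($z{\left(k \right)} = \frac{k + 4}{k} = \frac{4 + k}{k}$)
$H{\left(E \right)} = 10 - E + 2 E^{2}$ ($H{\left(E \right)} = \left(E^{2} + \frac{4 + E}{E} E\right) + \left(6 + E^{2} - 2 E\right) = \left(E^{2} + \left(4 + E\right)\right) + \left(6 + E^{2} - 2 E\right) = \left(4 + E + E^{2}\right) + \left(6 + E^{2} - 2 E\right) = 10 - E + 2 E^{2}$)
$13 - 13 H{\left(-2 \right)} = 13 - 13 \left(10 - -2 + 2 \left(-2\right)^{2}\right) = 13 - 13 \left(10 + 2 + 2 \cdot 4\right) = 13 - 13 \left(10 + 2 + 8\right) = 13 - 260 = -247$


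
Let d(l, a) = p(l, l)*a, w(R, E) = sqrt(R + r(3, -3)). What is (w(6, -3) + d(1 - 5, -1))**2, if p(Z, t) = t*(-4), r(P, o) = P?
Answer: 169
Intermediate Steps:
p(Z, t) = -4*t
w(R, E) = sqrt(3 + R) (w(R, E) = sqrt(R + 3) = sqrt(3 + R))
d(l, a) = -4*a*l (d(l, a) = (-4*l)*a = -4*a*l)
(w(6, -3) + d(1 - 5, -1))**2 = (sqrt(3 + 6) - 4*(-1)*(1 - 5))**2 = (sqrt(9) - 4*(-1)*(-4))**2 = (3 - 16)**2 = (-13)**2 = 169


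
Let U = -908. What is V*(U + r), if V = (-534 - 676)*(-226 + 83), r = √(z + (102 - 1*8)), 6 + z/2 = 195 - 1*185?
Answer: -157111240 + 173030*√102 ≈ -1.5536e+8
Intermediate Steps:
z = 8 (z = -12 + 2*(195 - 1*185) = -12 + 2*(195 - 185) = -12 + 2*10 = -12 + 20 = 8)
r = √102 (r = √(8 + (102 - 1*8)) = √(8 + (102 - 8)) = √(8 + 94) = √102 ≈ 10.100)
V = 173030 (V = -1210*(-143) = 173030)
V*(U + r) = 173030*(-908 + √102) = -157111240 + 173030*√102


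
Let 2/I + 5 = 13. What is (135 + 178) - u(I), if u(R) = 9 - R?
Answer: 1217/4 ≈ 304.25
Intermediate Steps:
I = 1/4 (I = 2/(-5 + 13) = 2/8 = 2*(1/8) = 1/4 ≈ 0.25000)
(135 + 178) - u(I) = (135 + 178) - (9 - 1*1/4) = 313 - (9 - 1/4) = 313 - 1*35/4 = 313 - 35/4 = 1217/4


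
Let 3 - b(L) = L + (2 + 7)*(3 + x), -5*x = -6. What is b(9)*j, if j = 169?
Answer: -37011/5 ≈ -7402.2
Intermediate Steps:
x = 6/5 (x = -1/5*(-6) = 6/5 ≈ 1.2000)
b(L) = -174/5 - L (b(L) = 3 - (L + (2 + 7)*(3 + 6/5)) = 3 - (L + 9*(21/5)) = 3 - (L + 189/5) = 3 - (189/5 + L) = 3 + (-189/5 - L) = -174/5 - L)
b(9)*j = (-174/5 - 1*9)*169 = (-174/5 - 9)*169 = -219/5*169 = -37011/5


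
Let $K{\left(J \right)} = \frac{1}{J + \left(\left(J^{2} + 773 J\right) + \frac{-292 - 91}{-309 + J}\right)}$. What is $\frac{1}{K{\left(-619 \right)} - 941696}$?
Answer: $- \frac{89036577}{83845388415520} \approx -1.0619 \cdot 10^{-6}$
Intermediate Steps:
$K{\left(J \right)} = \frac{1}{J^{2} - \frac{383}{-309 + J} + 774 J}$ ($K{\left(J \right)} = \frac{1}{J - \left(- J^{2} - 773 J + \frac{383}{-309 + J}\right)} = \frac{1}{J + \left(J^{2} - \frac{383}{-309 + J} + 773 J\right)} = \frac{1}{J^{2} - \frac{383}{-309 + J} + 774 J}$)
$\frac{1}{K{\left(-619 \right)} - 941696} = \frac{1}{\frac{-309 - 619}{-383 + \left(-619\right)^{3} - -148043754 + 465 \left(-619\right)^{2}} - 941696} = \frac{1}{\frac{1}{-383 - 237176659 + 148043754 + 465 \cdot 383161} \left(-928\right) - 941696} = \frac{1}{\frac{1}{-383 - 237176659 + 148043754 + 178169865} \left(-928\right) - 941696} = \frac{1}{\frac{1}{89036577} \left(-928\right) - 941696} = \frac{1}{- \frac{928}{89036577} - 941696} = \frac{1}{- \frac{83845388415520}{89036577}} = - \frac{89036577}{83845388415520}$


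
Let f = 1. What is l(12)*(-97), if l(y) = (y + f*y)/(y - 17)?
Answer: 2328/5 ≈ 465.60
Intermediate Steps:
l(y) = 2*y/(-17 + y) (l(y) = (y + 1*y)/(y - 17) = (y + y)/(-17 + y) = (2*y)/(-17 + y) = 2*y/(-17 + y))
l(12)*(-97) = (2*12/(-17 + 12))*(-97) = (2*12/(-5))*(-97) = (2*12*(-1/5))*(-97) = -24/5*(-97) = 2328/5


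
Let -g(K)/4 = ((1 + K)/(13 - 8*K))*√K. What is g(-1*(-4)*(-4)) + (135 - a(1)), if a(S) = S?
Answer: 134 + 80*I/47 ≈ 134.0 + 1.7021*I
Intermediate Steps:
g(K) = -4*√K*(1 + K)/(13 - 8*K) (g(K) = -4*(1 + K)/(13 - 8*K)*√K = -4*√K*(1 + K)/(13 - 8*K))
g(-1*(-4)*(-4)) + (135 - a(1)) = 4*√(-1*(-4)*(-4))*(1 - 1*(-4)*(-4))/(-13 + 8*(-1*(-4)*(-4))) + (135 - 1*1) = 4*√(4*(-4))*(1 + 4*(-4))/(-13 + 8*(4*(-4))) + (135 - 1) = 4*√(-16)*(1 - 16)/(-13 + 8*(-16)) + 134 = 4*(4*I)*(-15)/(-13 - 128) + 134 = 4*(4*I)*(-15)/(-141) + 134 = 4*(4*I)*(-1/141)*(-15) + 134 = 80*I/47 + 134 = 134 + 80*I/47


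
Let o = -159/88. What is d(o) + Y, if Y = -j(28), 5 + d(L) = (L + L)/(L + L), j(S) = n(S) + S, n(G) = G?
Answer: -60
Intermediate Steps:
o = -159/88 (o = -159*1/88 = -159/88 ≈ -1.8068)
j(S) = 2*S (j(S) = S + S = 2*S)
d(L) = -4 (d(L) = -5 + (L + L)/(L + L) = -5 + (2*L)/((2*L)) = -5 + (2*L)*(1/(2*L)) = -5 + 1 = -4)
Y = -56 (Y = -2*28 = -1*56 = -56)
d(o) + Y = -4 - 56 = -60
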